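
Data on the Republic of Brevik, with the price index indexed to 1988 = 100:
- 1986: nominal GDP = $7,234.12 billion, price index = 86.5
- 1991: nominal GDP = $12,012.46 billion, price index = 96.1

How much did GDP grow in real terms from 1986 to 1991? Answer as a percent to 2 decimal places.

Real GDP 1986 = 7234.12 / 0.865 = 8363.14.
Real GDP 1991 = 12012.46 / 0.961 = 12499.96.
Real growth = 12499.96 / 8363.14 − 1 = 0.4946.

49.46%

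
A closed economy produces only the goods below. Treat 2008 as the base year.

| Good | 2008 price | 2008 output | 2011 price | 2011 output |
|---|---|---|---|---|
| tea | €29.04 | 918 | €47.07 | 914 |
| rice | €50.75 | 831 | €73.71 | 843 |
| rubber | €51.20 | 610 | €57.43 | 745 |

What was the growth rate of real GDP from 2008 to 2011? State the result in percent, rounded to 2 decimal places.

Real GDP 2008 = Nominal GDP 2008 = 29.04·918 + 50.75·831 + 51.20·610 = 100063.97.
Real GDP 2011 (at 2008 prices) = 29.04·914 + 50.75·843 + 51.20·745 = 107468.81.
Real growth = 107468.81/100063.97 − 1 = 0.0740.

7.40%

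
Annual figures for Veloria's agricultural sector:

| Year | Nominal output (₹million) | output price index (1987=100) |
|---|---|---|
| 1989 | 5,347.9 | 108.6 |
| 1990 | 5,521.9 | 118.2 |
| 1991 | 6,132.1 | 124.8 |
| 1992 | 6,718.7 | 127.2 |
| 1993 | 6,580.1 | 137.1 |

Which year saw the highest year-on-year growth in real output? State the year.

1990: real = 5521.9/1.182 = 4671.66; growth vs 1989 (4924.40) = -5.13%.
1991: real = 6132.1/1.248 = 4913.54; growth vs 1990 (4671.66) = 5.18%.
1992: real = 6718.7/1.272 = 5282.00; growth vs 1991 (4913.54) = 7.50%.
1993: real = 6580.1/1.371 = 4799.49; growth vs 1992 (5282.00) = -9.13%.

1992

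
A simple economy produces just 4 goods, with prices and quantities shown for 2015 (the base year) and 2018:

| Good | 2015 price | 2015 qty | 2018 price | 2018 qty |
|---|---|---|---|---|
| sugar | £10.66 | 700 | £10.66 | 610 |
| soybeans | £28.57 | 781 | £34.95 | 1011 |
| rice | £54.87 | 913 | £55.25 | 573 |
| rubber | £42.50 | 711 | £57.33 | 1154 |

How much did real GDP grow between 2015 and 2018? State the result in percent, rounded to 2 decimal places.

Real GDP 2015 = Nominal GDP 2015 = 10.66·700 + 28.57·781 + 54.87·913 + 42.50·711 = 110088.98.
Real GDP 2018 (at 2015 prices) = 10.66·610 + 28.57·1011 + 54.87·573 + 42.50·1154 = 115872.38.
Real growth = 115872.38/110088.98 − 1 = 0.0525.

5.25%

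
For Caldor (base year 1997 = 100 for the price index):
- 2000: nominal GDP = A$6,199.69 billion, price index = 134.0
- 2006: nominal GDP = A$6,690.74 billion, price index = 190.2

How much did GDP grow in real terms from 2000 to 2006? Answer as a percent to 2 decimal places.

Real GDP 2000 = 6199.69 / 1.340 = 4626.63.
Real GDP 2006 = 6690.74 / 1.902 = 3517.74.
Real growth = 3517.74 / 4626.63 − 1 = -0.2397.

-23.97%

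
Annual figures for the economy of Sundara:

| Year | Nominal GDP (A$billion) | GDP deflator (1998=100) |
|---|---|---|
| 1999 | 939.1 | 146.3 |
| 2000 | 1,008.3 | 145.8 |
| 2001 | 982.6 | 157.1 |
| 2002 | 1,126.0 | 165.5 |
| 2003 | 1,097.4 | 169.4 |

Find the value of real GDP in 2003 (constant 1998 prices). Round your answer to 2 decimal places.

Real GDP 2003 = 1097.4 / 1.694 = 647.82.

A$647.82 billion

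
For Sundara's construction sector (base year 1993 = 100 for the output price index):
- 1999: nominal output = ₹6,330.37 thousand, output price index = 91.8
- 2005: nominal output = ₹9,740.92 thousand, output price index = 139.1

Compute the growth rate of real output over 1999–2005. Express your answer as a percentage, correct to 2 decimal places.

Deflate each year: 1999 → 6330.37/0.918 = 6895.83; 2005 → 9740.92/1.391 = 7002.82.
So real output changed by 7002.82/6895.83 − 1 = 0.0155, i.e. 1.55%.

1.55%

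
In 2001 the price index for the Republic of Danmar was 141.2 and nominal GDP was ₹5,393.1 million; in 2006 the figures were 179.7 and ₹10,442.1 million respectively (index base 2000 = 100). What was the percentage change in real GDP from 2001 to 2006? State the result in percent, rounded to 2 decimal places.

Real GDP 2001 = 5393.1 / 1.412 = 3819.48.
Real GDP 2006 = 10442.1 / 1.797 = 5810.85.
Real growth = 5810.85 / 3819.48 − 1 = 0.5214.

52.14%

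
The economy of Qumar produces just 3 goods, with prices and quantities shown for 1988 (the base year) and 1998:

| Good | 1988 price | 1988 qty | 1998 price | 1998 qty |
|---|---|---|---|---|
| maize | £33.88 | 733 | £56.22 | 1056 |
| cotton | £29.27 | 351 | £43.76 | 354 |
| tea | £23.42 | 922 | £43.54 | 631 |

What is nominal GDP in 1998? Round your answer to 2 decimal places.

£102333.10

Nominal GDP 1998 = Σ (p_1998 × q_1998) = 56.22·1056 + 43.76·354 + 43.54·631 = 102333.10.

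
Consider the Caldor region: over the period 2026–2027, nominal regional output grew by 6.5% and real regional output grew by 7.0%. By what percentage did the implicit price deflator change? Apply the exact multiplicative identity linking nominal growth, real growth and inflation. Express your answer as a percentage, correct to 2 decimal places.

(1 + g_nom) = (1 + g_real)(1 + π), so π = 1.0650 / 1.0700 − 1 = -0.00467.

-0.47%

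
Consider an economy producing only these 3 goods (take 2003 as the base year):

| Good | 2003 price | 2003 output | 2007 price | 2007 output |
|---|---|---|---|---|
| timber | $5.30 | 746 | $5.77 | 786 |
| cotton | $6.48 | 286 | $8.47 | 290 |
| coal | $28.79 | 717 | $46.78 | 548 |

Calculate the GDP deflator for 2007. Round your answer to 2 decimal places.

149.51

Nominal GDP 2007 = 5.77·786 + 8.47·290 + 46.78·548 = 32626.96.
Real GDP 2007 (at 2003 prices) = 5.30·786 + 6.48·290 + 28.79·548 = 21821.92.
Deflator = Nominal/Real × 100 = 32626.96/21821.92 × 100 = 149.515.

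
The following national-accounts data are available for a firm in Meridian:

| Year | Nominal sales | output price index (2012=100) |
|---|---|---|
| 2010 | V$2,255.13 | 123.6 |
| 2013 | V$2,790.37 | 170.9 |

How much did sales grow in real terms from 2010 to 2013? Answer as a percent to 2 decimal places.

Deflate each year: 2010 → 2255.13/1.236 = 1824.54; 2013 → 2790.37/1.709 = 1632.75.
So real sales changed by 1632.75/1824.54 − 1 = -0.1051, i.e. -10.51%.

-10.51%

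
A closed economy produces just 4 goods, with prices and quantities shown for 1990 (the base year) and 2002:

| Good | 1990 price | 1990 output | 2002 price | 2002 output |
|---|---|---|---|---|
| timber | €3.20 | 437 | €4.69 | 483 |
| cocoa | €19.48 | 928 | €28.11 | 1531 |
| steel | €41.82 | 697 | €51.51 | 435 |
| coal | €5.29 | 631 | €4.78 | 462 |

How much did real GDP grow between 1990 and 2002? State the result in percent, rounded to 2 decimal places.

Real GDP 1990 = Nominal GDP 1990 = 3.20·437 + 19.48·928 + 41.82·697 + 5.29·631 = 51962.37.
Real GDP 2002 (at 1990 prices) = 3.20·483 + 19.48·1531 + 41.82·435 + 5.29·462 = 52005.16.
Real growth = 52005.16/51962.37 − 1 = 0.0008.

0.08%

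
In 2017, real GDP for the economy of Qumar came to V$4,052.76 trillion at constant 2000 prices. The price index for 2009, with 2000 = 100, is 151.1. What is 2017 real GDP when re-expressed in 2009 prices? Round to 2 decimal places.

Real GDP in 2009 prices = Real GDP in 2000 prices × (P_2009/P_2000) = 4052.76 × 1.511 = 6123.72.

V$6,123.72 trillion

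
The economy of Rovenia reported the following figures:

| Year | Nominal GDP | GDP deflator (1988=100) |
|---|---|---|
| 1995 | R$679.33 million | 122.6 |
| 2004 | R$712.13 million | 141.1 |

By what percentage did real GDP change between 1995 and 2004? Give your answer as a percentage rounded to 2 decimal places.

Real GDP 1995 = 679.33 / 1.226 = 554.10.
Real GDP 2004 = 712.13 / 1.411 = 504.70.
Real growth = 504.70 / 554.10 − 1 = -0.0892.

-8.92%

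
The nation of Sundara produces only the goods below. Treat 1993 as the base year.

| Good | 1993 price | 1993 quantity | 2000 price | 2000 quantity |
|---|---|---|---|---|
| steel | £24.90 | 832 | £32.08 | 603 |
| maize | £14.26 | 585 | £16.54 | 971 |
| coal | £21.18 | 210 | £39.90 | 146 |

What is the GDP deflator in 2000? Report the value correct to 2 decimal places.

129.03

Nominal GDP 2000 = 32.08·603 + 16.54·971 + 39.90·146 = 41229.98.
Real GDP 2000 (at 1993 prices) = 24.90·603 + 14.26·971 + 21.18·146 = 31953.44.
Deflator = Nominal/Real × 100 = 41229.98/31953.44 × 100 = 129.031.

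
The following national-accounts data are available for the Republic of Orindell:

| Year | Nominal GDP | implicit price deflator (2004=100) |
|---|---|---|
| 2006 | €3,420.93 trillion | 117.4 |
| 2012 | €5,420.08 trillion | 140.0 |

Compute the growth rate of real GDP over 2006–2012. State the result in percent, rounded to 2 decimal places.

32.86%

Deflate each year: 2006 → 3420.93/1.174 = 2913.91; 2012 → 5420.08/1.400 = 3871.49.
So real GDP changed by 3871.49/2913.91 − 1 = 0.3286, i.e. 32.86%.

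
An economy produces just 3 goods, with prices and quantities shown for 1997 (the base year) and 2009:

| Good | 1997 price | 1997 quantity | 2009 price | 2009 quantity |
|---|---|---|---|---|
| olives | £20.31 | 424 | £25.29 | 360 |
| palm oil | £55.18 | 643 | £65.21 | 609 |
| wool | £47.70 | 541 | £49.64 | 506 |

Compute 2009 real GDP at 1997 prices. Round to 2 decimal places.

Real GDP 2009 = Σ (p_1997 × q_2009) = 20.31·360 + 55.18·609 + 47.70·506 = 65052.42.

£65052.42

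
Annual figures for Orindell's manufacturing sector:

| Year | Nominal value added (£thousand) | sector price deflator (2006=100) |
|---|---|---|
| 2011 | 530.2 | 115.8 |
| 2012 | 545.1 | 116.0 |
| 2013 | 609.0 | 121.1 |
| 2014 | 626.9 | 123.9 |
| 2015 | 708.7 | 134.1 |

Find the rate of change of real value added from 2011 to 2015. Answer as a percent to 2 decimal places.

Real value added 2011 = 530.2/1.158 = 457.86.
Real value added 2015 = 708.7/1.341 = 528.49.
Change = 528.49/457.86 − 1 = 0.1543.

15.43%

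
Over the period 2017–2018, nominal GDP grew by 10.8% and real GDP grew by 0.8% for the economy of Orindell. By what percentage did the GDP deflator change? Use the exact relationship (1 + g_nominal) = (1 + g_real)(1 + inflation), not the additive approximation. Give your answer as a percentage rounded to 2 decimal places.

(1 + g_nom) = (1 + g_real)(1 + π), so π = 1.1080 / 1.0080 − 1 = 0.09921.

9.92%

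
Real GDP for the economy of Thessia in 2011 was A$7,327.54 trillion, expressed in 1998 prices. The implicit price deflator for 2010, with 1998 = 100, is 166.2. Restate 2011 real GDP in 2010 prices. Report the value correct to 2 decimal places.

A$12,178.37 trillion

Real GDP in 2010 prices = Real GDP in 1998 prices × (P_2010/P_1998) = 7327.54 × 1.662 = 12178.37.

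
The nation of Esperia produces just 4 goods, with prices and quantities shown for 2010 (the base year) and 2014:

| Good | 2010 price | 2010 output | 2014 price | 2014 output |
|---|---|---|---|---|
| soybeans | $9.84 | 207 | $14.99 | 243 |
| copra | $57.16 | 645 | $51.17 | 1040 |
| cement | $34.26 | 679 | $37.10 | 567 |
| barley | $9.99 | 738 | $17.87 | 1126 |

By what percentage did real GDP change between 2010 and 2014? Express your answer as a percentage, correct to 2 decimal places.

Real GDP 2010 = Nominal GDP 2010 = 9.84·207 + 57.16·645 + 34.26·679 + 9.99·738 = 69540.24.
Real GDP 2014 (at 2010 prices) = 9.84·243 + 57.16·1040 + 34.26·567 + 9.99·1126 = 92511.68.
Real growth = 92511.68/69540.24 − 1 = 0.3303.

33.03%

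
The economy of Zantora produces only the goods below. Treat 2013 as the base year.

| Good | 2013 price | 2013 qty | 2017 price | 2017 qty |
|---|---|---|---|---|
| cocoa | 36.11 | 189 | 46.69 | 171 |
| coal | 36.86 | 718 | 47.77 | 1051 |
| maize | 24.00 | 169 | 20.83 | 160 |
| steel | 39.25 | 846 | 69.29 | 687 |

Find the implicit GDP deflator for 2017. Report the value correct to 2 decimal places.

Nominal GDP 2017 = 46.69·171 + 47.77·1051 + 20.83·160 + 69.29·687 = 109125.29.
Real GDP 2017 (at 2013 prices) = 36.11·171 + 36.86·1051 + 24.00·160 + 39.25·687 = 75719.42.
Deflator = Nominal/Real × 100 = 109125.29/75719.42 × 100 = 144.118.

144.12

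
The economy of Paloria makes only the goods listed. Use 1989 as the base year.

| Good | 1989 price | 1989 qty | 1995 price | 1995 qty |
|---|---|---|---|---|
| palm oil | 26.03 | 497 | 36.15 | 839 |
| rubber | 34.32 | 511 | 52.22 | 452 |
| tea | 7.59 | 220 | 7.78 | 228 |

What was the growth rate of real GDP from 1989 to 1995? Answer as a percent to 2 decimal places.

Real GDP 1989 = Nominal GDP 1989 = 26.03·497 + 34.32·511 + 7.59·220 = 32144.23.
Real GDP 1995 (at 1989 prices) = 26.03·839 + 34.32·452 + 7.59·228 = 39082.33.
Real growth = 39082.33/32144.23 − 1 = 0.2158.

21.58%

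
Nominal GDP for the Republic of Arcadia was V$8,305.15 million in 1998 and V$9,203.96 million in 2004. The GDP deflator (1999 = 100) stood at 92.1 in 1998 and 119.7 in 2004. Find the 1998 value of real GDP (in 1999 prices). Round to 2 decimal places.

Real GDP = Nominal / (GDP deflator/100) = 8305.15 / 0.921 = 9017.54.

V$9,017.54 million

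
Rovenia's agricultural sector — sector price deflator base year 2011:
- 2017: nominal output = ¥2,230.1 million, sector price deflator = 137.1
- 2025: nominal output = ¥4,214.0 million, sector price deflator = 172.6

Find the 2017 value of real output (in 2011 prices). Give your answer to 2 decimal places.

Real output = Nominal / (sector price deflator/100) = 2230.1 / 1.371 = 1626.62.

¥1,626.62 million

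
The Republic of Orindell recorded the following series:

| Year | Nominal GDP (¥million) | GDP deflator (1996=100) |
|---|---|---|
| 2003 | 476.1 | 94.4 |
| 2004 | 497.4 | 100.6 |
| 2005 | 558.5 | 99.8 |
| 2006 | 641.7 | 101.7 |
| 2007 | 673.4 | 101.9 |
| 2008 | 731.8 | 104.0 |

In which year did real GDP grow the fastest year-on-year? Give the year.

2005

2004: real = 497.4/1.006 = 494.43; growth vs 2003 (504.34) = -1.96%.
2005: real = 558.5/0.998 = 559.62; growth vs 2004 (494.43) = 13.18%.
2006: real = 641.7/1.017 = 630.97; growth vs 2005 (559.62) = 12.75%.
2007: real = 673.4/1.019 = 660.84; growth vs 2006 (630.97) = 4.73%.
2008: real = 731.8/1.040 = 703.65; growth vs 2007 (660.84) = 6.48%.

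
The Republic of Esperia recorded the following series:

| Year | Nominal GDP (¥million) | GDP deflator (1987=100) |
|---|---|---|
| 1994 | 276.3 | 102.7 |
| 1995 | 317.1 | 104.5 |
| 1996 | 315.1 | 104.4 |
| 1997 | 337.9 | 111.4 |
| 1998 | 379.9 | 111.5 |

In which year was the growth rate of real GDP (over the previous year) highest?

1995: real = 317.1/1.045 = 303.44; growth vs 1994 (269.04) = 12.79%.
1996: real = 315.1/1.044 = 301.82; growth vs 1995 (303.44) = -0.53%.
1997: real = 337.9/1.114 = 303.32; growth vs 1996 (301.82) = 0.50%.
1998: real = 379.9/1.115 = 340.72; growth vs 1997 (303.32) = 12.33%.

1995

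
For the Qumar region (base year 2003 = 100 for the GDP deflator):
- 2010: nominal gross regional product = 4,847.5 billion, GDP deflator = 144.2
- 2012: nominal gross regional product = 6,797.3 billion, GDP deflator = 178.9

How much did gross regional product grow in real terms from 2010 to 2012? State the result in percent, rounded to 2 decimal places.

13.02%

Real gross regional product 2010 = 4847.5 / 1.442 = 3361.65.
Real gross regional product 2012 = 6797.3 / 1.789 = 3799.50.
Real growth = 3799.50 / 3361.65 − 1 = 0.1302.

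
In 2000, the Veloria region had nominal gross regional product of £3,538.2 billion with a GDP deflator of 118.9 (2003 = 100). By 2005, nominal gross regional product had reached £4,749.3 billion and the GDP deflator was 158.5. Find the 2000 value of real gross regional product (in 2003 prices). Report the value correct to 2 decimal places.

Real gross regional product = Nominal / (GDP deflator/100) = 3538.2 / 1.189 = 2975.78.

£2,975.78 billion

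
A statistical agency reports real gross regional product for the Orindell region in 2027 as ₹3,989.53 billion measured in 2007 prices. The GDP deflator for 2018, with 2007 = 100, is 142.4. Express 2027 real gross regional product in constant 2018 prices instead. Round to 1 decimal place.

Real gross regional product in 2018 prices = Real gross regional product in 2007 prices × (P_2018/P_2007) = 3989.53 × 1.424 = 5681.09.

₹5,681.1 billion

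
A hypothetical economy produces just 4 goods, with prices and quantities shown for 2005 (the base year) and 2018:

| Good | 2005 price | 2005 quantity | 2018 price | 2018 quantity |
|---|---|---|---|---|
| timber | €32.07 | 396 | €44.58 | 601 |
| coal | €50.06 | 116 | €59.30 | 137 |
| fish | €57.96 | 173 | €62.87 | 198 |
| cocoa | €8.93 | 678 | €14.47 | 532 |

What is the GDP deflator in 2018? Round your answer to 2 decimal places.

Nominal GDP 2018 = 44.58·601 + 59.30·137 + 62.87·198 + 14.47·532 = 55062.98.
Real GDP 2018 (at 2005 prices) = 32.07·601 + 50.06·137 + 57.96·198 + 8.93·532 = 42359.13.
Deflator = Nominal/Real × 100 = 55062.98/42359.13 × 100 = 129.991.

129.99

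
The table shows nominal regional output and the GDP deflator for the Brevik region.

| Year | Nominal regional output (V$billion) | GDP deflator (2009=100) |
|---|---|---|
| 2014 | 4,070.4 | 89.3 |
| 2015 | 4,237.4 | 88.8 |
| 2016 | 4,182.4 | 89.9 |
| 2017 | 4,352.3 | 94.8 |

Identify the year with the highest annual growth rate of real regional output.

2015

2015: real = 4237.4/0.888 = 4771.85; growth vs 2014 (4558.12) = 4.69%.
2016: real = 4182.4/0.899 = 4652.28; growth vs 2015 (4771.85) = -2.51%.
2017: real = 4352.3/0.948 = 4591.03; growth vs 2016 (4652.28) = -1.32%.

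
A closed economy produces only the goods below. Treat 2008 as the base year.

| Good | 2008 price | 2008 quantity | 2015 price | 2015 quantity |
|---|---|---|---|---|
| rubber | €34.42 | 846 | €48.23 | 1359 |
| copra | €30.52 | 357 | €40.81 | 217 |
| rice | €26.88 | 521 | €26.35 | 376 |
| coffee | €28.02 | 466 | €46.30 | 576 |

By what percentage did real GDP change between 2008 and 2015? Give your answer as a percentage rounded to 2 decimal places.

Real GDP 2008 = Nominal GDP 2008 = 34.42·846 + 30.52·357 + 26.88·521 + 28.02·466 = 67076.76.
Real GDP 2015 (at 2008 prices) = 34.42·1359 + 30.52·217 + 26.88·376 + 28.02·576 = 79646.02.
Real growth = 79646.02/67076.76 − 1 = 0.1874.

18.74%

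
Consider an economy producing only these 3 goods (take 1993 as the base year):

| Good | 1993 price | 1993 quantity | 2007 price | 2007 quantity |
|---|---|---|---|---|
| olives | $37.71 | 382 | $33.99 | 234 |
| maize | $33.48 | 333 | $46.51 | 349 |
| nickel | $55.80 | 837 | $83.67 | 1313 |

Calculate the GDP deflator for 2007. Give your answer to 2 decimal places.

142.94

Nominal GDP 2007 = 33.99·234 + 46.51·349 + 83.67·1313 = 134044.36.
Real GDP 2007 (at 1993 prices) = 37.71·234 + 33.48·349 + 55.80·1313 = 93774.06.
Deflator = Nominal/Real × 100 = 134044.36/93774.06 × 100 = 142.944.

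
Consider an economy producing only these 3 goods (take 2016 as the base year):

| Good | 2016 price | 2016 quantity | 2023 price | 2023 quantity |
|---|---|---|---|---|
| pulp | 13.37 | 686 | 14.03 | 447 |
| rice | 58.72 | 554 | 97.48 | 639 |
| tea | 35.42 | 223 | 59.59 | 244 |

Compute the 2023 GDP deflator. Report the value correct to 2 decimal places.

159.38

Nominal GDP 2023 = 14.03·447 + 97.48·639 + 59.59·244 = 83101.09.
Real GDP 2023 (at 2016 prices) = 13.37·447 + 58.72·639 + 35.42·244 = 52140.95.
Deflator = Nominal/Real × 100 = 83101.09/52140.95 × 100 = 159.378.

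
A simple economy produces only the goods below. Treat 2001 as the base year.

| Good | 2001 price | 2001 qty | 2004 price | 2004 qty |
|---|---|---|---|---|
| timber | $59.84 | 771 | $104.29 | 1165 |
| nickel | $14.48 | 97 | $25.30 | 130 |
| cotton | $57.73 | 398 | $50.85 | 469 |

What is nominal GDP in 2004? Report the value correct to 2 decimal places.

$148635.50

Nominal GDP 2004 = Σ (p_2004 × q_2004) = 104.29·1165 + 25.30·130 + 50.85·469 = 148635.50.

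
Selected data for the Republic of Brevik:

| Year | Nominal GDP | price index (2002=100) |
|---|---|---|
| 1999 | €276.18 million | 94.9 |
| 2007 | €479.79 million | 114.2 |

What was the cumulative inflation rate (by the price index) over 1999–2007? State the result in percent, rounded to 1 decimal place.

Price-level change = 114.2 / 94.9 − 1 = 0.2034.

20.3%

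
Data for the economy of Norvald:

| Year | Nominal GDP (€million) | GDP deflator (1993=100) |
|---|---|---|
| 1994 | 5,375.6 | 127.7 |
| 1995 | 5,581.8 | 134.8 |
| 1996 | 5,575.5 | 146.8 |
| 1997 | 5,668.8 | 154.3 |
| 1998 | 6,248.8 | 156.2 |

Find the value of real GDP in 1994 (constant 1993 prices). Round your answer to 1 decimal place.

€4,209.6 million

Real GDP 1994 = 5375.6 / 1.277 = 4209.55.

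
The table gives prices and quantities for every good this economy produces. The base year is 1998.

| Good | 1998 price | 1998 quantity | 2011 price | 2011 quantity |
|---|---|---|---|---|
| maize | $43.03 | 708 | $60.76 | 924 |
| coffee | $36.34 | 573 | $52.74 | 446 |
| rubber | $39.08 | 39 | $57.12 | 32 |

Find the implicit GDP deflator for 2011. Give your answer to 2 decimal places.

142.42

Nominal GDP 2011 = 60.76·924 + 52.74·446 + 57.12·32 = 81492.12.
Real GDP 2011 (at 1998 prices) = 43.03·924 + 36.34·446 + 39.08·32 = 57217.92.
Deflator = Nominal/Real × 100 = 81492.12/57217.92 × 100 = 142.424.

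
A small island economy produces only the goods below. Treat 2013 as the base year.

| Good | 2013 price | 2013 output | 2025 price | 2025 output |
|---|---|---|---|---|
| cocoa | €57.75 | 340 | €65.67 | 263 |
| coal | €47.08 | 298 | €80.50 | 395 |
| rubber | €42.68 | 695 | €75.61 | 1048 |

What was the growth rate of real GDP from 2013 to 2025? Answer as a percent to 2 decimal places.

23.98%

Real GDP 2013 = Nominal GDP 2013 = 57.75·340 + 47.08·298 + 42.68·695 = 63327.44.
Real GDP 2025 (at 2013 prices) = 57.75·263 + 47.08·395 + 42.68·1048 = 78513.49.
Real growth = 78513.49/63327.44 − 1 = 0.2398.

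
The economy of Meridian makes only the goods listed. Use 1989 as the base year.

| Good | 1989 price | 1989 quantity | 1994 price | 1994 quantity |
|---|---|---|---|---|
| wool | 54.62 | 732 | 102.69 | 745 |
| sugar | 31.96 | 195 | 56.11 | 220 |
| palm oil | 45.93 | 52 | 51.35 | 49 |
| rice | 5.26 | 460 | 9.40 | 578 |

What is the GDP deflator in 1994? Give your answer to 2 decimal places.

182.59

Nominal GDP 1994 = 102.69·745 + 56.11·220 + 51.35·49 + 9.40·578 = 96797.60.
Real GDP 1994 (at 1989 prices) = 54.62·745 + 31.96·220 + 45.93·49 + 5.26·578 = 53013.95.
Deflator = Nominal/Real × 100 = 96797.60/53013.95 × 100 = 182.589.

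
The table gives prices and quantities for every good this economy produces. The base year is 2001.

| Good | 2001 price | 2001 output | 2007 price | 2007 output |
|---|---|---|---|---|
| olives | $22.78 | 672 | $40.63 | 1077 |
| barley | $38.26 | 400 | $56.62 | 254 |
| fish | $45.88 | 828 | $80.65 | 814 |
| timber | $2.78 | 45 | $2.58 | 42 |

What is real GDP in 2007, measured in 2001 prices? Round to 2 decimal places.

$71715.18

Real GDP 2007 = Σ (p_2001 × q_2007) = 22.78·1077 + 38.26·254 + 45.88·814 + 2.78·42 = 71715.18.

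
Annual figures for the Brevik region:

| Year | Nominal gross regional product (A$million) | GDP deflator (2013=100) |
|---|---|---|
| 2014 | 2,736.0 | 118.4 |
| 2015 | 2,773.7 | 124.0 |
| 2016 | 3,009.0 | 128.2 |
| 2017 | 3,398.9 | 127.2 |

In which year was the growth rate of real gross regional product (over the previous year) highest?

2015: real = 2773.7/1.240 = 2236.85; growth vs 2014 (2310.81) = -3.20%.
2016: real = 3009.0/1.282 = 2347.11; growth vs 2015 (2236.85) = 4.93%.
2017: real = 3398.9/1.272 = 2672.09; growth vs 2016 (2347.11) = 13.85%.

2017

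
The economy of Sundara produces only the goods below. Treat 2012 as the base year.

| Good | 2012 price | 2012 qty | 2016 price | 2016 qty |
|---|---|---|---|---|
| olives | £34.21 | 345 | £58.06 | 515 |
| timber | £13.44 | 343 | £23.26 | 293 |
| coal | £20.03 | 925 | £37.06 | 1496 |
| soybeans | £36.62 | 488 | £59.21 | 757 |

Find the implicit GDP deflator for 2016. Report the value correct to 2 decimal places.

172.86

Nominal GDP 2016 = 58.06·515 + 23.26·293 + 37.06·1496 + 59.21·757 = 136979.81.
Real GDP 2016 (at 2012 prices) = 34.21·515 + 13.44·293 + 20.03·1496 + 36.62·757 = 79242.29.
Deflator = Nominal/Real × 100 = 136979.81/79242.29 × 100 = 172.862.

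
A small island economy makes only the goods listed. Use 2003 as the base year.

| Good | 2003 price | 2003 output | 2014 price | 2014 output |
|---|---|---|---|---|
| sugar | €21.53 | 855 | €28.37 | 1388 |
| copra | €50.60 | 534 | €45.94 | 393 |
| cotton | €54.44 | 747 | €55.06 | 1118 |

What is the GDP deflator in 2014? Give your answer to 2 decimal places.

Nominal GDP 2014 = 28.37·1388 + 45.94·393 + 55.06·1118 = 118989.06.
Real GDP 2014 (at 2003 prices) = 21.53·1388 + 50.60·393 + 54.44·1118 = 110633.36.
Deflator = Nominal/Real × 100 = 118989.06/110633.36 × 100 = 107.553.

107.55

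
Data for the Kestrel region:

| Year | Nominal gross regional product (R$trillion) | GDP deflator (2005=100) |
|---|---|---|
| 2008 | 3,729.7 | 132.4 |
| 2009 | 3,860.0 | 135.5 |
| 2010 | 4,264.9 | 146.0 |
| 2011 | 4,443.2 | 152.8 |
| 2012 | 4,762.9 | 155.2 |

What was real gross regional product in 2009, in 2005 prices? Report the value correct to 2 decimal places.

Real gross regional product 2009 = 3860.0 / 1.355 = 2848.71.

R$2,848.71 trillion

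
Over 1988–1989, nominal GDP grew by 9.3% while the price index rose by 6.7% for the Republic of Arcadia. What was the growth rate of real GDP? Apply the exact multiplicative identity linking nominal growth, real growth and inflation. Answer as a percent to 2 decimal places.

(1 + g_nom) = (1 + g_real)(1 + π), so g_real = 1.0930 / 1.0670 − 1 = 0.02437.

2.44%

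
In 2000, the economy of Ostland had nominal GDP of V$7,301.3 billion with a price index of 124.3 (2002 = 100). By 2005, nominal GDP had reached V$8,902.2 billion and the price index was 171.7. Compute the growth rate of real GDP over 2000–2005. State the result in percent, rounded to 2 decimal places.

Real GDP 2000 = 7301.3 / 1.243 = 5873.93.
Real GDP 2005 = 8902.2 / 1.717 = 5184.74.
Real growth = 5184.74 / 5873.93 − 1 = -0.1173.

-11.73%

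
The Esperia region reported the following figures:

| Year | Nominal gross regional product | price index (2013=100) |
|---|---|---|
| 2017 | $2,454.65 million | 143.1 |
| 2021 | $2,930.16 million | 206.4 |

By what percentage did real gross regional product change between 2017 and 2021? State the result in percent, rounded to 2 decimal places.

Deflate each year: 2017 → 2454.65/1.431 = 1715.34; 2021 → 2930.16/2.064 = 1419.65.
So real gross regional product changed by 1419.65/1715.34 − 1 = -0.1724, i.e. -17.24%.

-17.24%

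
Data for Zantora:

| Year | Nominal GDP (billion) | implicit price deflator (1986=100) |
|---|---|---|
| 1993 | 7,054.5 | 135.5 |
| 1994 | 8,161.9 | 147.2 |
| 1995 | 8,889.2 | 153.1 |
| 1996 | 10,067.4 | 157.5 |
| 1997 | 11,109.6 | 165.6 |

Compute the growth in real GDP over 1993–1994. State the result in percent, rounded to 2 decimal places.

6.50%

Real GDP 1993 = 7054.5/1.355 = 5206.27.
Real GDP 1994 = 8161.9/1.472 = 5544.77.
Change = 5544.77/5206.27 − 1 = 0.0650.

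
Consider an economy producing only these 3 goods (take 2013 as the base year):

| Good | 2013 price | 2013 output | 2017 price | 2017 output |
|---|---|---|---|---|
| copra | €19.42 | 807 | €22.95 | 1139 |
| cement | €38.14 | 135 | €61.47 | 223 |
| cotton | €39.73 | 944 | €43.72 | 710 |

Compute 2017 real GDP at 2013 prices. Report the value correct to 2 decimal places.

Real GDP 2017 = Σ (p_2013 × q_2017) = 19.42·1139 + 38.14·223 + 39.73·710 = 58832.90.

€58832.90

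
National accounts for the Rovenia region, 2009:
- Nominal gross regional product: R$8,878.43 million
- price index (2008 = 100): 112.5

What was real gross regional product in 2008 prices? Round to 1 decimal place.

R$7,891.9 million

Real gross regional product = Nominal / (price index/100) = 8878.43 / 1.125 = 7891.94.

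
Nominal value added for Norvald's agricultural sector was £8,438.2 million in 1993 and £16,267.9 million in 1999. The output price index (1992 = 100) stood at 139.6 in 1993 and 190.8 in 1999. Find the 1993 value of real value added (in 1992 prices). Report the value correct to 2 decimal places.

Real value added = Nominal / (output price index/100) = 8438.2 / 1.396 = 6044.56.

£6,044.56 million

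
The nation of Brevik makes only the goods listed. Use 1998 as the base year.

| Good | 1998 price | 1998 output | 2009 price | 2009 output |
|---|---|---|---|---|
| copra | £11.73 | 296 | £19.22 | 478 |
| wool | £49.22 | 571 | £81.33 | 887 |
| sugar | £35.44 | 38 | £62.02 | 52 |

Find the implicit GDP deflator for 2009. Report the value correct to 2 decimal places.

Nominal GDP 2009 = 19.22·478 + 81.33·887 + 62.02·52 = 84551.91.
Real GDP 2009 (at 1998 prices) = 11.73·478 + 49.22·887 + 35.44·52 = 51107.96.
Deflator = Nominal/Real × 100 = 84551.91/51107.96 × 100 = 165.438.

165.44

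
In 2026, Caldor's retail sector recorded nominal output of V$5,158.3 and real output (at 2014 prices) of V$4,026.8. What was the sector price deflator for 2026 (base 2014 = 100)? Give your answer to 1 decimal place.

sector price deflator = (Nominal / Real) × 100 = 5158.3 / 4026.8 × 100 = 128.10.

128.1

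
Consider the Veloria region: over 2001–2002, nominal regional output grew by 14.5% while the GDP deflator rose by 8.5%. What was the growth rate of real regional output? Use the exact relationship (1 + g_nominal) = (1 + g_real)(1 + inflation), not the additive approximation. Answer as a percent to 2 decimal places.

5.53%

(1 + g_nom) = (1 + g_real)(1 + π), so g_real = 1.1450 / 1.0850 − 1 = 0.05530.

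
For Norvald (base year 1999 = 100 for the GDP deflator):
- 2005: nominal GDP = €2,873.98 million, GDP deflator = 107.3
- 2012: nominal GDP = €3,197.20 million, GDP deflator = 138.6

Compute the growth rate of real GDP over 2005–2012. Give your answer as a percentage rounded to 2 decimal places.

-13.88%

Deflate each year: 2005 → 2873.98/1.073 = 2678.45; 2012 → 3197.20/1.386 = 2306.78.
So real GDP changed by 2306.78/2678.45 − 1 = -0.1388, i.e. -13.88%.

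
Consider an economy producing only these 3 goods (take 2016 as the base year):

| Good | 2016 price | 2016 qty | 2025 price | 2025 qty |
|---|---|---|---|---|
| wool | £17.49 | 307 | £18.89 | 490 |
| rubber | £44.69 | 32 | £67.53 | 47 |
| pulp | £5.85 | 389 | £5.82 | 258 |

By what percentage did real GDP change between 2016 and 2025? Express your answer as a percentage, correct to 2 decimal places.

34.21%

Real GDP 2016 = Nominal GDP 2016 = 17.49·307 + 44.69·32 + 5.85·389 = 9075.16.
Real GDP 2025 (at 2016 prices) = 17.49·490 + 44.69·47 + 5.85·258 = 12179.83.
Real growth = 12179.83/9075.16 − 1 = 0.3421.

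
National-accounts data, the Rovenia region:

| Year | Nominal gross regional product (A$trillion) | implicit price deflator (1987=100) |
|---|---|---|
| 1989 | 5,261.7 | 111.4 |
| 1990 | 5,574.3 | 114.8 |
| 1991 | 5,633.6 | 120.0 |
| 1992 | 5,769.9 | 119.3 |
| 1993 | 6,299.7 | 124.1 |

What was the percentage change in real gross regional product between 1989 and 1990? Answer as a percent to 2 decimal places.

2.80%

Real gross regional product 1989 = 5261.7/1.114 = 4723.25.
Real gross regional product 1990 = 5574.3/1.148 = 4855.66.
Change = 4855.66/4723.25 − 1 = 0.0280.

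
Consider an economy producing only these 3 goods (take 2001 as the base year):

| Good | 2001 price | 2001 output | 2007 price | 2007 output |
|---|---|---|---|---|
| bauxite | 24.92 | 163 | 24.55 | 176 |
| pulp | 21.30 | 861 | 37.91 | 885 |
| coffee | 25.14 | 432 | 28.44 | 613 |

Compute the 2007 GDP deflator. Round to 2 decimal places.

143.10

Nominal GDP 2007 = 24.55·176 + 37.91·885 + 28.44·613 = 55304.87.
Real GDP 2007 (at 2001 prices) = 24.92·176 + 21.30·885 + 25.14·613 = 38647.24.
Deflator = Nominal/Real × 100 = 55304.87/38647.24 × 100 = 143.102.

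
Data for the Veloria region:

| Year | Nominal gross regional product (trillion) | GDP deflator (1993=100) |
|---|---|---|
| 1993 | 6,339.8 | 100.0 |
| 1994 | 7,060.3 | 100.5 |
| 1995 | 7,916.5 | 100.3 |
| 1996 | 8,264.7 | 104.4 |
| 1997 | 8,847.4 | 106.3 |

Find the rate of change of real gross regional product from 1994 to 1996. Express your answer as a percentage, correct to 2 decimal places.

12.69%

Real gross regional product 1994 = 7060.3/1.005 = 7025.17.
Real gross regional product 1996 = 8264.7/1.044 = 7916.38.
Change = 7916.38/7025.17 − 1 = 0.1269.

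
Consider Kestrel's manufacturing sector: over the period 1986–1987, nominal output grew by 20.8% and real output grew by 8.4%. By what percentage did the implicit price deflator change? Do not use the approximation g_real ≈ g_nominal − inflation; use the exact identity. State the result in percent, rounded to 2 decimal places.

11.44%

(1 + g_nom) = (1 + g_real)(1 + π), so π = 1.2080 / 1.0840 − 1 = 0.11439.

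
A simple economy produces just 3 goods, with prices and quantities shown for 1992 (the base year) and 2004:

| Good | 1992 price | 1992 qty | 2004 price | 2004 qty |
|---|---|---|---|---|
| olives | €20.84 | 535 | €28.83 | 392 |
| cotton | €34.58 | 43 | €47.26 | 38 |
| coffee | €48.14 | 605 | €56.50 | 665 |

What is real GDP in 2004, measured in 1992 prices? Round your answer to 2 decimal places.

€41496.42

Real GDP 2004 = Σ (p_1992 × q_2004) = 20.84·392 + 34.58·38 + 48.14·665 = 41496.42.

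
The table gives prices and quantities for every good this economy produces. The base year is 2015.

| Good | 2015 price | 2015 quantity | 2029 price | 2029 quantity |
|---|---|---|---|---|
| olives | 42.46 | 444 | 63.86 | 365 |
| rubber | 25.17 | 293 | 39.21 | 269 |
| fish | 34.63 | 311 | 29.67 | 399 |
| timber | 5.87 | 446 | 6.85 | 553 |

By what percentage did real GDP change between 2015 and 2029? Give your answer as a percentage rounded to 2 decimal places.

Real GDP 2015 = Nominal GDP 2015 = 42.46·444 + 25.17·293 + 34.63·311 + 5.87·446 = 39615.00.
Real GDP 2029 (at 2015 prices) = 42.46·365 + 25.17·269 + 34.63·399 + 5.87·553 = 39332.11.
Real growth = 39332.11/39615.00 − 1 = -0.0071.

-0.71%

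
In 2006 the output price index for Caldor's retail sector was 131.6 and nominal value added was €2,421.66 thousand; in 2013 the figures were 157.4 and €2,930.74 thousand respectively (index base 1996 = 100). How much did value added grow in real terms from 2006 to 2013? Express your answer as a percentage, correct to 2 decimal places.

1.18%

Deflate each year: 2006 → 2421.66/1.316 = 1840.17; 2013 → 2930.74/1.574 = 1861.97.
So real value added changed by 1861.97/1840.17 − 1 = 0.0118, i.e. 1.18%.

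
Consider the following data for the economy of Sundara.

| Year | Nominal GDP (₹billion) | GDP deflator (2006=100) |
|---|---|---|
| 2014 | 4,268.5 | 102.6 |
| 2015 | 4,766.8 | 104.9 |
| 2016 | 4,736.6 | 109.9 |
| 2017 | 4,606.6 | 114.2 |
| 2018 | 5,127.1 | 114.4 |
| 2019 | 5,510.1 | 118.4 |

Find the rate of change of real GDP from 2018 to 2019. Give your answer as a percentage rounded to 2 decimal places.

Real GDP 2018 = 5127.1/1.144 = 4481.73.
Real GDP 2019 = 5510.1/1.184 = 4653.80.
Change = 4653.80/4481.73 − 1 = 0.0384.

3.84%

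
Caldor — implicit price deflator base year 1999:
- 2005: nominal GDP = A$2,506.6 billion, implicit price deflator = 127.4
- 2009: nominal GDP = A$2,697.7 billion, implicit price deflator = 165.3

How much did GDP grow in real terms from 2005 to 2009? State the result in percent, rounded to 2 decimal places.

-17.05%

Real GDP 2005 = 2506.6 / 1.274 = 1967.50.
Real GDP 2009 = 2697.7 / 1.653 = 1632.00.
Real growth = 1632.00 / 1967.50 − 1 = -0.1705.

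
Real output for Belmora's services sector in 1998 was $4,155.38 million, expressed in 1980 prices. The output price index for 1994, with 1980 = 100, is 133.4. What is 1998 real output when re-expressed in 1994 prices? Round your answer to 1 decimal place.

$5,543.3 million

Real output in 1994 prices = Real output in 1980 prices × (P_1994/P_1980) = 4155.38 × 1.334 = 5543.28.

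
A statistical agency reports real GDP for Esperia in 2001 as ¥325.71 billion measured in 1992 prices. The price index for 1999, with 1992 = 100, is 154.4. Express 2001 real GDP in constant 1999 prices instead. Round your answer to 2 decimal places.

¥502.90 billion

Real GDP in 1999 prices = Real GDP in 1992 prices × (P_1999/P_1992) = 325.71 × 1.544 = 502.90.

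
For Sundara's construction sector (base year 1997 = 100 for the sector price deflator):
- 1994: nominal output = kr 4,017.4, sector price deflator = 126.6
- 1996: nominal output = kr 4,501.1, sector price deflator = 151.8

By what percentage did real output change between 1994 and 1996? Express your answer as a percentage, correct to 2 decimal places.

-6.56%

Deflate each year: 1994 → 4017.4/1.266 = 3173.30; 1996 → 4501.1/1.518 = 2965.15.
So real output changed by 2965.15/3173.30 − 1 = -0.0656, i.e. -6.56%.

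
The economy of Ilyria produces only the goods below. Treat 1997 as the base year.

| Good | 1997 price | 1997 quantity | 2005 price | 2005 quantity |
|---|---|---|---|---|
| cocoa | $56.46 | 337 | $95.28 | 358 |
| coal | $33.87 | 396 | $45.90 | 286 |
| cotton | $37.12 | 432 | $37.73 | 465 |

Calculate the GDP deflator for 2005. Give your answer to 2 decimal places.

Nominal GDP 2005 = 95.28·358 + 45.90·286 + 37.73·465 = 64782.09.
Real GDP 2005 (at 1997 prices) = 56.46·358 + 33.87·286 + 37.12·465 = 47160.30.
Deflator = Nominal/Real × 100 = 64782.09/47160.30 × 100 = 137.366.

137.37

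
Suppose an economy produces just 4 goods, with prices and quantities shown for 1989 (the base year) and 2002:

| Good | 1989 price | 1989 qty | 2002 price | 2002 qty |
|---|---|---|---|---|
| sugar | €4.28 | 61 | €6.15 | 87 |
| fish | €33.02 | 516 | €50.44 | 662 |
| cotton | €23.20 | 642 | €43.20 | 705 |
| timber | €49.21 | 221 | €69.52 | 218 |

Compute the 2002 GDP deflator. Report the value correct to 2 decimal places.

Nominal GDP 2002 = 6.15·87 + 50.44·662 + 43.20·705 + 69.52·218 = 79537.69.
Real GDP 2002 (at 1989 prices) = 4.28·87 + 33.02·662 + 23.20·705 + 49.21·218 = 49315.38.
Deflator = Nominal/Real × 100 = 79537.69/49315.38 × 100 = 161.284.

161.28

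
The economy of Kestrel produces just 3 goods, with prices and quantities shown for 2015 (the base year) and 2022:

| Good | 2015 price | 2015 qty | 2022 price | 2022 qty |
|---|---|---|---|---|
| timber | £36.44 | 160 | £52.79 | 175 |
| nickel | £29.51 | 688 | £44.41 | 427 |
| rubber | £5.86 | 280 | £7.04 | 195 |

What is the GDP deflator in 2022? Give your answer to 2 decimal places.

Nominal GDP 2022 = 52.79·175 + 44.41·427 + 7.04·195 = 29574.12.
Real GDP 2022 (at 2015 prices) = 36.44·175 + 29.51·427 + 5.86·195 = 20120.47.
Deflator = Nominal/Real × 100 = 29574.12/20120.47 × 100 = 146.985.

146.99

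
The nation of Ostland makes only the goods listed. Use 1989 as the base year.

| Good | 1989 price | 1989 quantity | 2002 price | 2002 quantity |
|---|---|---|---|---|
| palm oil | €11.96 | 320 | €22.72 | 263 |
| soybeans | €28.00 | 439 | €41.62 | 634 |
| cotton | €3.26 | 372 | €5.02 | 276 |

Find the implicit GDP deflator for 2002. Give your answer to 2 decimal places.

Nominal GDP 2002 = 22.72·263 + 41.62·634 + 5.02·276 = 33747.96.
Real GDP 2002 (at 1989 prices) = 11.96·263 + 28.00·634 + 3.26·276 = 21797.24.
Deflator = Nominal/Real × 100 = 33747.96/21797.24 × 100 = 154.827.

154.83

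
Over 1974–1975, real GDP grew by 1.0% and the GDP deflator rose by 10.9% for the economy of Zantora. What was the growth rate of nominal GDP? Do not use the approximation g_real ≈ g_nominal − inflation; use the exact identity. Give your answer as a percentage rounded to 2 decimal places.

(1 + g_nom) = (1 + g_real)(1 + π) = 1.0100 × 1.1090 = 1.12009.

12.01%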